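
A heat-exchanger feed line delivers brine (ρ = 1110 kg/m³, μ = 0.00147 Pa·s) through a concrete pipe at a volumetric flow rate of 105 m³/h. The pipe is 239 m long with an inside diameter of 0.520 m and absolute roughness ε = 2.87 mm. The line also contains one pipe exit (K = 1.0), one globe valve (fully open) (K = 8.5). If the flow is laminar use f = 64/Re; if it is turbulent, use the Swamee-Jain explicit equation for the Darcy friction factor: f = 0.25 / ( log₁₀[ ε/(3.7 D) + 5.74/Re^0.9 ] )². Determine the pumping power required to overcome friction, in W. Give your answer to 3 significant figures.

P ≈ 7.56 W

Q = 105 m³/h = 105/3600 = 0.02917 m³/s.
Cross-sectional area A = πD²/4 = π(0.52)²/4 = 0.2124 m²; mean velocity V = Q/A = 0.02917/0.2124 = 0.1373 m/s.
Reynolds number Re = ρVD/μ = 1110 · 0.1373 · 0.52 / 0.00147 = 5.393e+04.
Re > 4000 → turbulent. Relative roughness ε/D = 0.00287/0.52 = 0.00552. Swamee-Jain: f = 0.25/(log₁₀[0.00552/3.7 + 5.74/5.393e+04^0.9])² = 0.25/(log₁₀[0.00149 + 0.000316])² = 0.25/(-2.743)² = 0.03323.
Total minor-loss coefficient ΣK = 1·1 + 1·8.5 = 9.5.
ΔP = [f·L/D + ΣK]·(ρV²/2) = [0.03323·239/0.52 + 9.5]·(1110·0.1373²/2) = [15.27 + 9.5]·10.47 = 259.3 Pa.
Pumping power P = QΔP = 0.02917·259.3 = 7.564 W = 7.56 W.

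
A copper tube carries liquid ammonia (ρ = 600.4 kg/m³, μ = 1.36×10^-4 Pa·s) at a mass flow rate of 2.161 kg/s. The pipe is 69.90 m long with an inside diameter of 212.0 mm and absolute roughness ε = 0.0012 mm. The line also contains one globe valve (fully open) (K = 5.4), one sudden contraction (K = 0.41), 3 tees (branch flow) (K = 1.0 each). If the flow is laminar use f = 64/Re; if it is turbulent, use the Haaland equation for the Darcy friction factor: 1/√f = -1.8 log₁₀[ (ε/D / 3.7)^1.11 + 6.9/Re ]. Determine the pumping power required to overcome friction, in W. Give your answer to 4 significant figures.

P ≈ 0.1657 W

A = πD²/4 = π(0.212)²/4 = 0.0353 m²; mean velocity V = ṁ/(ρA) = 2.161/(600.4 · 0.0353) = 0.102 m/s.
Reynolds number Re = ρVD/μ = 600.4 · 0.102 · 0.212 / 0.000136 = 9.543e+04.
Re > 4000 → turbulent. Relative roughness ε/D = 1.2e-06/0.212 = 5.66e-06. Haaland: 1/√f = -1.8 log₁₀[(5.66e-06/3.7)^1.11 + 6.9/9.543e+04] = -1.8 log₁₀[3.51e-07 + 7.23e-05] = 7.45, so f = 0.01802.
Total minor-loss coefficient ΣK = 1·5.4 + 1·0.41 + 3·1 = 8.81.
ΔP = [f·L/D + ΣK]·(ρV²/2) = [0.01802·69.9/0.212 + 8.81]·(600.4·0.102²/2) = [5.941 + 8.81]·3.121 = 46.04 Pa.
Q = ṁ/ρ = 2.161/600.4 = 0.003599 m³/s.
Pumping power P = QΔP = 0.003599·46.04 = 0.16571 W = 0.1657 W.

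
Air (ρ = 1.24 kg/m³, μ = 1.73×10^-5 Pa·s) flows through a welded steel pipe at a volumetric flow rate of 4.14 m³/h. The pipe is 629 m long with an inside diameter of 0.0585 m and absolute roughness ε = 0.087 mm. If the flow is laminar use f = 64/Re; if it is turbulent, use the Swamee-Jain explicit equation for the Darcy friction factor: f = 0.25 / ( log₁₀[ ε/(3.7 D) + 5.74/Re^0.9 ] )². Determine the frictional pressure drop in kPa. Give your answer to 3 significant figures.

ΔP ≈ 0.0435 kPa

Q = 4.14 m³/h = 4.14/3600 = 0.00115 m³/s.
Cross-sectional area A = πD²/4 = π(0.0585)²/4 = 0.002688 m²; mean velocity V = Q/A = 0.00115/0.002688 = 0.4279 m/s.
Reynolds number Re = ρVD/μ = 1.24 · 0.4279 · 0.0585 / 1.73e-05 = 1794.
Re < 2300 → laminar flow, so f = 64/Re = 64/1794 = 0.03567 (the turbulent correlation is not needed).
Darcy-Weisbach: ΔP = f(L/D)(ρV²/2) = 0.03567·(629/0.0585)·(1.24·0.4279²/2) = 0.03567·1.075e+04·0.1135 = 43.53 Pa.
ΔP = 43.53 Pa = 0.0435 kPa.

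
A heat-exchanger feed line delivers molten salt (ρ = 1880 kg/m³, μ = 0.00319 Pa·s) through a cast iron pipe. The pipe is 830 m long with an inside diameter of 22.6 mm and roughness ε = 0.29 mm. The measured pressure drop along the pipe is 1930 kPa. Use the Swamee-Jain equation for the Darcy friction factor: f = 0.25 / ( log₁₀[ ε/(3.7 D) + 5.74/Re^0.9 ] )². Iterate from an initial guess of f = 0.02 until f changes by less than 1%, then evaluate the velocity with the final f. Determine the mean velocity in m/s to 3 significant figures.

Rearranging Darcy-Weisbach: V = √(2·ΔP·D/(f·L·ρ)). With ε/D = 0.00029/0.0226 = 0.0128, iterate starting from f = 0.02:
  f = 0.02 → V = √(2·1.93e+06·0.0226/(0.02·830·1880)) = 1.672 m/s; Re = ρVD/μ = 2.227e+04; f → 0.04414
  f = 0.04414 → V = 1.125 m/s; Re = 1.499e+04; f → 0.04528
  f = 0.04528 → V = 1.111 m/s; Re = 1.48e+04; f → 0.04532
Converged (Δf/f < 1%). With the final f = 0.04532: V = √(2·1.93e+06·0.0226/(0.04532·830·1880)) = 1.111 m/s.

V ≈ 1.11 m/s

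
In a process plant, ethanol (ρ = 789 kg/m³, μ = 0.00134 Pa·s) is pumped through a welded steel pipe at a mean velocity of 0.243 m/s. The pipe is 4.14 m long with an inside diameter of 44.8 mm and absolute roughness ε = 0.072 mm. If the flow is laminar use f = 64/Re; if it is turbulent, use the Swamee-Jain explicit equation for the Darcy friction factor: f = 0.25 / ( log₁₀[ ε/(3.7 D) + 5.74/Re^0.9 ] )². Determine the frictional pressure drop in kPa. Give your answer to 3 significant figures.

ΔP ≈ 0.0804 kPa

Reynolds number Re = ρVD/μ = 789 · 0.243 · 0.0448 / 0.00134 = 6410.
Re > 4000 → turbulent. Relative roughness ε/D = 7.2e-05/0.0448 = 0.00161. Swamee-Jain: f = 0.25/(log₁₀[0.00161/3.7 + 5.74/6410^0.9])² = 0.25/(log₁₀[0.000434 + 0.00215])² = 0.25/(-2.587)² = 0.03734.
Darcy-Weisbach: ΔP = f(L/D)(ρV²/2) = 0.03734·(4.14/0.0448)·(789·0.243²/2) = 0.03734·92.41·23.29 = 80.39 Pa.
ΔP = 80.39 Pa = 0.0804 kPa.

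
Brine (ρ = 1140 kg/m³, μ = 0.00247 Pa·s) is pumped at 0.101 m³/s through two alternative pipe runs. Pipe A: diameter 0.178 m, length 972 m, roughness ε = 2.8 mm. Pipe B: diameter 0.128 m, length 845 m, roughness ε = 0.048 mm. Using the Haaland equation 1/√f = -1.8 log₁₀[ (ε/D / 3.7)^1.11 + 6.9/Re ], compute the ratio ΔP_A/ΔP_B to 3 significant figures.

ΔP_A/ΔP_B ≈ 0.588

Pipe A: V = Q/A = 0.101/0.02488 = 4.059 m/s; Re = 3.334e+05; ε/D = 0.0157; Haaland → f = 0.04467; ΔP_A = f(L/D)(ρV²/2) = 2.291e+06 Pa.
Pipe B: V = Q/A = 0.101/0.01287 = 7.849 m/s; Re = 4.637e+05; ε/D = 0.000375; Haaland → f = 0.0168; ΔP_B = f(L/D)(ρV²/2) = 3.894e+06 Pa.
ΔP_A/ΔP_B = 2.291e+06/3.894e+06 = 0.588.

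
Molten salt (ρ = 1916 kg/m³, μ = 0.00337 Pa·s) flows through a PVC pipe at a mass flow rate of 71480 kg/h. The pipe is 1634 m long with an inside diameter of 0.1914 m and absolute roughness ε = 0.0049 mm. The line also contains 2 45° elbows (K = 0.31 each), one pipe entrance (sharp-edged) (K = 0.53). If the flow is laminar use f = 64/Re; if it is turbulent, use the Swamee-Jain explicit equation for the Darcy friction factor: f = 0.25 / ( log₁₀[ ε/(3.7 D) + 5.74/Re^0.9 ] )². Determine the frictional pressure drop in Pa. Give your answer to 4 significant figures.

ΔP ≈ 23530 Pa

ṁ = 71480 kg/h = 71480/3600 = 19.86 kg/s.
A = πD²/4 = π(0.1914)²/4 = 0.02877 m²; mean velocity V = ṁ/(ρA) = 19.86/(1916 · 0.02877) = 0.3602 m/s.
Reynolds number Re = ρVD/μ = 1916 · 0.3602 · 0.1914 / 0.00337 = 3.919e+04.
Re > 4000 → turbulent. Relative roughness ε/D = 4.9e-06/0.1914 = 2.56e-05. Swamee-Jain: f = 0.25/(log₁₀[2.56e-05/3.7 + 5.74/3.919e+04^0.9])² = 0.25/(log₁₀[6.92e-06 + 0.000422])² = 0.25/(-3.368)² = 0.02204.
Total minor-loss coefficient ΣK = 2·0.31 + 1·0.53 = 1.15.
ΔP = [f·L/D + ΣK]·(ρV²/2) = [0.02204·1634/0.1914 + 1.15]·(1916·0.3602²/2) = [188.2 + 1.15]·124.3 = 2.353e+04 Pa.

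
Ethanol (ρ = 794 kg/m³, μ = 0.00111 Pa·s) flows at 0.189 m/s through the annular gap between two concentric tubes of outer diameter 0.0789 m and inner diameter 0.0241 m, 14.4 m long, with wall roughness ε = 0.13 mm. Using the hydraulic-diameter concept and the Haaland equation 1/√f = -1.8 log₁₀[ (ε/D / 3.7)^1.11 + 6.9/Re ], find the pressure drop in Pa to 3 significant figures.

Hydraulic diameter D_h = 4A/P = D_o - D_i = 0.0789 - 0.0241 = 0.0548 m.
Re = ρVD_h/μ = 794·0.189·0.0548/0.00111 = 7409.
ε/D_h = 0.00013/0.0548 = 0.00237; Haaland gives 1/√f = -1.8 log₁₀[0.000286+0.000931] = 5.247, so f = 0.03633.
ΔP = f(L/D_h)(ρV²/2) = 0.03633·14.4/0.0548·14.18 = 135.4 Pa.

ΔP ≈ 135 Pa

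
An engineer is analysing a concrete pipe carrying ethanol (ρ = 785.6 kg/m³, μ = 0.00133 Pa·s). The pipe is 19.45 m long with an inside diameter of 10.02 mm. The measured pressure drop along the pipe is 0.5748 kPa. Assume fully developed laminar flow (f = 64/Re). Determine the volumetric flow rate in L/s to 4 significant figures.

For laminar flow, f = 64/Re with Re = ρVD/μ, so Darcy-Weisbach reduces to ΔP = 32μLV/D². Solving for V: V = ΔP·D²/(32μL) = 574.8·(0.01002)²/(32·0.00133·19.45) = 0.06972 m/s.
Check: Re = ρVD/μ = 785.6·0.06972·0.01002/0.00133 = 412.6 < 2300, so the laminar assumption holds.
Q = V·A = 0.06972·(π/4·0.01002²) = 5.497e-06 m³/s = 0.005497 L/s.

Q ≈ 0.005497 L/s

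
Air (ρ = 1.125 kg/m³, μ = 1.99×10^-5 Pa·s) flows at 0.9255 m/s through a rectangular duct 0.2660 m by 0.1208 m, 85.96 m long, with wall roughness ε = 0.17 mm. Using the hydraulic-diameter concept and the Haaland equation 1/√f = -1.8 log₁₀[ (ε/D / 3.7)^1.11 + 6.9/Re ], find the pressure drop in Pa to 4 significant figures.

Hydraulic diameter D_h = 4A/P = 4·(0.266·0.1208)/(2·(0.266+0.1208)) = 0.1285/0.7736 = 0.1661 m.
Re = ρVD_h/μ = 1.125·0.9255·0.1661/1.99e-05 = 8693.
ε/D_h = 0.00017/0.1661 = 0.00102; Haaland gives 1/√f = -1.8 log₁₀[0.000112+0.000794] = 5.477, so f = 0.03333.
ΔP = f(L/D_h)(ρV²/2) = 0.03333·85.96/0.1661·0.4818 = 8.309 Pa.

ΔP ≈ 8.309 Pa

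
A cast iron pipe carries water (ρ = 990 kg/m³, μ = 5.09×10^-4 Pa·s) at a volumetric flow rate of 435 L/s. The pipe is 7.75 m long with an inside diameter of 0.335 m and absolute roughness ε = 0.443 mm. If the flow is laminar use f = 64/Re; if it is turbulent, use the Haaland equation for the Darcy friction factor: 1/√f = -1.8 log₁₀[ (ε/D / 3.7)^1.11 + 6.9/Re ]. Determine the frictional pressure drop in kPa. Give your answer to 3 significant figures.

ΔP ≈ 5.90 kPa

Q = 435 L/s = 435/1000 = 0.435 m³/s.
Cross-sectional area A = πD²/4 = π(0.335)²/4 = 0.08814 m²; mean velocity V = Q/A = 0.435/0.08814 = 4.935 m/s.
Reynolds number Re = ρVD/μ = 990 · 4.935 · 0.335 / 0.000509 = 3.216e+06.
Re > 4000 → turbulent. Relative roughness ε/D = 0.000443/0.335 = 0.00132. Haaland: 1/√f = -1.8 log₁₀[(0.00132/3.7)^1.11 + 6.9/3.216e+06] = -1.8 log₁₀[0.000149 + 2.15e-06] = 6.876, so f = 0.02115.
Darcy-Weisbach: ΔP = f(L/D)(ρV²/2) = 0.02115·(7.75/0.335)·(990·4.935²/2) = 0.02115·23.13·1.206e+04 = 5900 Pa.
ΔP = 5900 Pa = 5.90 kPa.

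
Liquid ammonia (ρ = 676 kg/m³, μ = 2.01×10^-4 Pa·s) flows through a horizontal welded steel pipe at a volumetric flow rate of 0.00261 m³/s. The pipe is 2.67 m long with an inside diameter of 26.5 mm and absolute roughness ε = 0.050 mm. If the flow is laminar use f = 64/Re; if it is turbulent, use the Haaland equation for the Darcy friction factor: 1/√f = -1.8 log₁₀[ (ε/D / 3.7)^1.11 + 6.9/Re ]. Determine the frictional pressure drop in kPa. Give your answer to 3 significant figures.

ΔP ≈ 17.9 kPa

Cross-sectional area A = πD²/4 = π(0.0265)²/4 = 0.0005515 m²; mean velocity V = Q/A = 0.00261/0.0005515 = 4.732 m/s.
Reynolds number Re = ρVD/μ = 676 · 4.732 · 0.0265 / 0.000201 = 4.218e+05.
Re > 4000 → turbulent. Relative roughness ε/D = 5e-05/0.0265 = 0.00189. Haaland: 1/√f = -1.8 log₁₀[(0.00189/3.7)^1.11 + 6.9/4.218e+05] = -1.8 log₁₀[0.000221 + 1.64e-05] = 6.523, so f = 0.0235.
Darcy-Weisbach: ΔP = f(L/D)(ρV²/2) = 0.0235·(2.67/0.0265)·(676·4.732²/2) = 0.0235·100.8·7569 = 1.792e+04 Pa.
ΔP = 1.792e+04 Pa = 17.9 kPa.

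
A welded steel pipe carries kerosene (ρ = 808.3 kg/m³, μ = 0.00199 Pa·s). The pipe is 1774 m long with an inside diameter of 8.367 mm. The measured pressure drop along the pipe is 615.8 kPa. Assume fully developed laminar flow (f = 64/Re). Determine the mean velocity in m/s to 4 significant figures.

V ≈ 0.3816 m/s

For laminar flow, f = 64/Re with Re = ρVD/μ, so Darcy-Weisbach reduces to ΔP = 32μLV/D². Solving for V: V = ΔP·D²/(32μL) = 6.158e+05·(0.008367)²/(32·0.00199·1774) = 0.3816 m/s.
Check: Re = ρVD/μ = 808.3·0.3816·0.008367/0.00199 = 1297 < 2300, so the laminar assumption holds.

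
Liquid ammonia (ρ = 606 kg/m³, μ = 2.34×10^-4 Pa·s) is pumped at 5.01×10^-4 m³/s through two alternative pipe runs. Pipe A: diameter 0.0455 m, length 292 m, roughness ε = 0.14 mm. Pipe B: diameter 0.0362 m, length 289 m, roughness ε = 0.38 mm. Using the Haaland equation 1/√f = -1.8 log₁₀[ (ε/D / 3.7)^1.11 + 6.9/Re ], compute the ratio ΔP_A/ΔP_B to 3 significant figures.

ΔP_A/ΔP_B ≈ 0.238

Pipe A: V = Q/A = 0.000501/0.001626 = 0.3081 m/s; Re = 3.631e+04; ε/D = 0.00308; Haaland → f = 0.02934; ΔP_A = f(L/D)(ρV²/2) = 5417 Pa.
Pipe B: V = Q/A = 0.000501/0.001029 = 0.4868 m/s; Re = 4.563e+04; ε/D = 0.0105; Haaland → f = 0.03978; ΔP_B = f(L/D)(ρV²/2) = 2.28e+04 Pa.
ΔP_A/ΔP_B = 5417/2.28e+04 = 0.238.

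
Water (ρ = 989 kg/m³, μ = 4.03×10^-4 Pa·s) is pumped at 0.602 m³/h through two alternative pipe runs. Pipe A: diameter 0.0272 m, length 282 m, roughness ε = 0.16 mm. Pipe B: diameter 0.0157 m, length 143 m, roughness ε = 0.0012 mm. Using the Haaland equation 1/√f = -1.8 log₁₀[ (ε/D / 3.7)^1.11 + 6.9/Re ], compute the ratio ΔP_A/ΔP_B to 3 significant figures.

Pipe A: V = Q/A = 0.0001672/0.0005811 = 0.2878 m/s; Re = 1.921e+04; ε/D = 0.00588; Haaland → f = 0.03565; ΔP_A = f(L/D)(ρV²/2) = 1.514e+04 Pa.
Pipe B: V = Q/A = 0.0001672/0.0001936 = 0.8638 m/s; Re = 3.328e+04; ε/D = 7.64e-05; Haaland → f = 0.02291; ΔP_B = f(L/D)(ρV²/2) = 7.699e+04 Pa.
ΔP_A/ΔP_B = 1.514e+04/7.699e+04 = 0.197.

ΔP_A/ΔP_B ≈ 0.197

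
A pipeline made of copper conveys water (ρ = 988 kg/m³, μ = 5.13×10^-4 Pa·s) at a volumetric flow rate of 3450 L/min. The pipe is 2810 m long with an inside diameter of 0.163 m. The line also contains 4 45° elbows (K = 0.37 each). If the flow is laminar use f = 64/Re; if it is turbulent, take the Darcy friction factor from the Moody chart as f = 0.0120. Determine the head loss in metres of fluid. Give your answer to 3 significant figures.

h_f ≈ 80.6 m

Q = 3450 L/min = 3450/60000 = 0.0575 m³/s.
Cross-sectional area A = πD²/4 = π(0.163)²/4 = 0.02087 m²; mean velocity V = Q/A = 0.0575/0.02087 = 2.756 m/s.
Reynolds number Re = ρVD/μ = 988 · 2.756 · 0.163 / 0.000513 = 8.65e+05.
Re > 4000 → turbulent; use the Moody-chart value f = 0.0120.
Total minor-loss coefficient ΣK = 4·0.37 = 1.48.
ΔP = [f·L/D + ΣK]·(ρV²/2) = [0.012·2810/0.163 + 1.48]·(988·2.756²/2) = [206.9 + 1.48]·3751 = 7.815e+05 Pa.
Head loss h_f = ΔP/(ρg) = 7.815e+05/(988·9.81) = 80.6 m.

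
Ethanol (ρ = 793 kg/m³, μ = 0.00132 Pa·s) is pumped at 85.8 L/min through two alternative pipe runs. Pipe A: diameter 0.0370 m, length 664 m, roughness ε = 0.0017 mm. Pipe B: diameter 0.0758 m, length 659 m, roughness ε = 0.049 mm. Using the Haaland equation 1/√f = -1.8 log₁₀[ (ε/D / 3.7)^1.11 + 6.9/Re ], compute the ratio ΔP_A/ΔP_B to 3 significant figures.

Pipe A: V = Q/A = 0.00143/0.001075 = 1.33 m/s; Re = 2.956e+04; ε/D = 4.59e-05; Haaland → f = 0.02348; ΔP_A = f(L/D)(ρV²/2) = 2.956e+05 Pa.
Pipe B: V = Q/A = 0.00143/0.004513 = 0.3169 m/s; Re = 1.443e+04; ε/D = 0.000646; Haaland → f = 0.02899; ΔP_B = f(L/D)(ρV²/2) = 1.003e+04 Pa.
ΔP_A/ΔP_B = 2.956e+05/1.003e+04 = 29.5.

ΔP_A/ΔP_B ≈ 29.5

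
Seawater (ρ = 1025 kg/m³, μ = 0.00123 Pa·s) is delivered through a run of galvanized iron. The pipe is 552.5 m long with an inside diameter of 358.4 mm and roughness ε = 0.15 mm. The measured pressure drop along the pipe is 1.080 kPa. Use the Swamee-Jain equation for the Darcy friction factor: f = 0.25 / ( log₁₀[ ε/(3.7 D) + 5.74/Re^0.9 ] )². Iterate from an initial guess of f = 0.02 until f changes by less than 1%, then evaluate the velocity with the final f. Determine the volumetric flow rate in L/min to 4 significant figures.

Rearranging Darcy-Weisbach: V = √(2·ΔP·D/(f·L·ρ)). With ε/D = 0.00015/0.3584 = 0.000419, iterate starting from f = 0.02:
  f = 0.02 → V = √(2·1080·0.3584/(0.02·552.5·1025)) = 0.2614 m/s; Re = ρVD/μ = 7.808e+04; f → 0.02078
  f = 0.02078 → V = 0.2565 m/s; Re = 7.661e+04; f → 0.02084
Converged (Δf/f < 1%). With the final f = 0.02084: V = √(2·1080·0.3584/(0.02084·552.5·1025)) = 0.2561 m/s.
Q = V·A = 0.2561·(π/4·0.3584²) = 0.02584 m³/s = 1550 L/min.

Q ≈ 1550 L/min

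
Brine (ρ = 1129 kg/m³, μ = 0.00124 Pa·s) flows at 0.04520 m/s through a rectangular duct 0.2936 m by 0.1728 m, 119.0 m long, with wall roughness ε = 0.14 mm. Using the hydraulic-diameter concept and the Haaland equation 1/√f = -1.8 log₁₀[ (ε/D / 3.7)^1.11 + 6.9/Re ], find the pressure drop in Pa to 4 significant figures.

Hydraulic diameter D_h = 4A/P = 4·(0.2936·0.1728)/(2·(0.2936+0.1728)) = 0.2029/0.9328 = 0.2176 m.
Re = ρVD_h/μ = 1129·0.0452·0.2176/0.00124 = 8953.
ε/D_h = 0.00014/0.2176 = 0.000644; Haaland gives 1/√f = -1.8 log₁₀[6.71e-05+0.000771] = 5.538, so f = 0.0326.
ΔP = f(L/D_h)(ρV²/2) = 0.0326·119/0.2176·1.153 = 20.57 Pa.

ΔP ≈ 20.57 Pa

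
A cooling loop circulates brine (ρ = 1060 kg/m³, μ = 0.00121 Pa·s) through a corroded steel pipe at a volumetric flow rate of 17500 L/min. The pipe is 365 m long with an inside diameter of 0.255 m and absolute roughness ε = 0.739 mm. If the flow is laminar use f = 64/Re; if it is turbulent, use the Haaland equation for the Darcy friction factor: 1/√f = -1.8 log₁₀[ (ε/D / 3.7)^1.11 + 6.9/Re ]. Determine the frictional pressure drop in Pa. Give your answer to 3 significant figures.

Q = 17500 L/min = 17500/60000 = 0.2917 m³/s.
Cross-sectional area A = πD²/4 = π(0.255)²/4 = 0.05107 m²; mean velocity V = Q/A = 0.2917/0.05107 = 5.711 m/s.
Reynolds number Re = ρVD/μ = 1060 · 5.711 · 0.255 / 0.00121 = 1.276e+06.
Re > 4000 → turbulent. Relative roughness ε/D = 0.000739/0.255 = 0.0029. Haaland: 1/√f = -1.8 log₁₀[(0.0029/3.7)^1.11 + 6.9/1.276e+06] = -1.8 log₁₀[0.000357 + 5.41e-06] = 6.194, so f = 0.02606.
Darcy-Weisbach: ΔP = f(L/D)(ρV²/2) = 0.02606·(365/0.255)·(1060·5.711²/2) = 0.02606·1431·1.729e+04 = 6.449e+05 Pa.

ΔP ≈ 645000 Pa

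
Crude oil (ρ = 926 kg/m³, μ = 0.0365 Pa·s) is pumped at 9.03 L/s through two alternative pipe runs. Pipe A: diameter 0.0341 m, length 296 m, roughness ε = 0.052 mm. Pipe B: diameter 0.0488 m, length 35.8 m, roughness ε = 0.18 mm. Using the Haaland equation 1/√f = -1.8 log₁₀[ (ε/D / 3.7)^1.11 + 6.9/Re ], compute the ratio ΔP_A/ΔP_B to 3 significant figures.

ΔP_A/ΔP_B ≈ 42.7

Pipe A: V = Q/A = 0.00903/0.0009133 = 9.888 m/s; Re = 8554; ε/D = 0.00152; Haaland → f = 0.03411; ΔP_A = f(L/D)(ρV²/2) = 1.34e+07 Pa.
Pipe B: V = Q/A = 0.00903/0.00187 = 4.828 m/s; Re = 5977; ε/D = 0.00369; Haaland → f = 0.03964; ΔP_B = f(L/D)(ρV²/2) = 3.138e+05 Pa.
ΔP_A/ΔP_B = 1.34e+07/3.138e+05 = 42.7.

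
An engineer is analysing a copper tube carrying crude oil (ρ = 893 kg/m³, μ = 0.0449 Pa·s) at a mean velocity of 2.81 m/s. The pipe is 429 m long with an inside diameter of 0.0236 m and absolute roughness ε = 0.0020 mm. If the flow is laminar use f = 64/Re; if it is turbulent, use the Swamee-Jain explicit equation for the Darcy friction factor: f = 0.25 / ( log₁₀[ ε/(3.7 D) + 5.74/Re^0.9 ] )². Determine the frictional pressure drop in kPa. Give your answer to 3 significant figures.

Reynolds number Re = ρVD/μ = 893 · 2.81 · 0.0236 / 0.0449 = 1319.
Re < 2300 → laminar flow, so f = 64/Re = 64/1319 = 0.04852 (the turbulent correlation is not needed).
Darcy-Weisbach: ΔP = f(L/D)(ρV²/2) = 0.04852·(429/0.0236)·(893·2.81²/2) = 0.04852·1.818e+04·3526 = 3.11e+06 Pa.
ΔP = 3.11e+06 Pa = 3110 kPa.

ΔP ≈ 3110 kPa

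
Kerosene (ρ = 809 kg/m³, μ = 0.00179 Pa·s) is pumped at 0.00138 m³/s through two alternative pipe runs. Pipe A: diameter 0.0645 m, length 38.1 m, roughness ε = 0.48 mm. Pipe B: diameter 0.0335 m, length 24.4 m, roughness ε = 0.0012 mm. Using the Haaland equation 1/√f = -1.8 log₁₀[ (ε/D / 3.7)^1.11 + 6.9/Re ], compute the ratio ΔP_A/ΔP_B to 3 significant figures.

Pipe A: V = Q/A = 0.00138/0.003267 = 0.4223 m/s; Re = 1.231e+04; ε/D = 0.00744; Haaland → f = 0.0393; ΔP_A = f(L/D)(ρV²/2) = 1675 Pa.
Pipe B: V = Q/A = 0.00138/0.0008814 = 1.566 m/s; Re = 2.37e+04; ε/D = 3.58e-05; Haaland → f = 0.02474; ΔP_B = f(L/D)(ρV²/2) = 1.787e+04 Pa.
ΔP_A/ΔP_B = 1675/1.787e+04 = 0.0937.

ΔP_A/ΔP_B ≈ 0.0937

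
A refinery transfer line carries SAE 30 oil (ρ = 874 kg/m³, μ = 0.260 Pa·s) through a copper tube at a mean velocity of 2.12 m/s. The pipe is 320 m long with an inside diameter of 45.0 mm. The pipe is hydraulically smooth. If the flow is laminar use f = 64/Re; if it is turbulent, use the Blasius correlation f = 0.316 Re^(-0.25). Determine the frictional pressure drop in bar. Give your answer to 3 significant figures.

Reynolds number Re = ρVD/μ = 874 · 2.12 · 0.045 / 0.26 = 320.7.
Re < 2300 → laminar flow, so f = 64/Re = 64/320.7 = 0.1996 (the turbulent correlation is not needed).
Darcy-Weisbach: ΔP = f(L/D)(ρV²/2) = 0.1996·(320/0.045)·(874·2.12²/2) = 0.1996·7111·1964 = 2.787e+06 Pa.
ΔP = 2.787e+06 Pa = 27.9 bar.

ΔP ≈ 27.9 bar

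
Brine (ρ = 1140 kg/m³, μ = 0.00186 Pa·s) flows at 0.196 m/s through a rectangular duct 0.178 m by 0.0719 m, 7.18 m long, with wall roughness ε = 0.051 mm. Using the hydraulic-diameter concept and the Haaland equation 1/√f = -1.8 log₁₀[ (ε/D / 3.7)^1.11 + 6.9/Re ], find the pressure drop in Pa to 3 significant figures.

ΔP ≈ 45.9 Pa

Hydraulic diameter D_h = 4A/P = 4·(0.178·0.0719)/(2·(0.178+0.0719)) = 0.05119/0.4998 = 0.1024 m.
Re = ρVD_h/μ = 1140·0.196·0.1024/0.00186 = 1.23e+04.
ε/D_h = 5.1e-05/0.1024 = 0.000498; Haaland gives 1/√f = -1.8 log₁₀[5.05e-05+0.000561] = 5.785, so f = 0.02988.
ΔP = f(L/D_h)(ρV²/2) = 0.02988·7.18/0.1024·21.9 = 45.87 Pa.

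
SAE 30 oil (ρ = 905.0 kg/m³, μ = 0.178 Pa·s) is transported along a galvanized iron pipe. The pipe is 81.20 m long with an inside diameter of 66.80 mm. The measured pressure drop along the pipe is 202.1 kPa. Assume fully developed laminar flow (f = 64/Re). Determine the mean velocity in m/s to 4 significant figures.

V ≈ 1.950 m/s

For laminar flow, f = 64/Re with Re = ρVD/μ, so Darcy-Weisbach reduces to ΔP = 32μLV/D². Solving for V: V = ΔP·D²/(32μL) = 2.021e+05·(0.0668)²/(32·0.178·81.2) = 1.95 m/s.
Check: Re = ρVD/μ = 905·1.95·0.0668/0.178 = 662.2 < 2300, so the laminar assumption holds.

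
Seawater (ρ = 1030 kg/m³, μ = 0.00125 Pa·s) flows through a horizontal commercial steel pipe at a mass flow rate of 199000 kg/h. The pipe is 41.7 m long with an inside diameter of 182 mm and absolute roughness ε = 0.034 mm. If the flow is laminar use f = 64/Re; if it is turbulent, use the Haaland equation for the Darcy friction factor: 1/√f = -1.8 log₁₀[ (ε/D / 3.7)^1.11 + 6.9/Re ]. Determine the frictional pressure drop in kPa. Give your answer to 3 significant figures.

ΔP ≈ 7.99 kPa

ṁ = 199000 kg/h = 199000/3600 = 55.28 kg/s.
A = πD²/4 = π(0.182)²/4 = 0.02602 m²; mean velocity V = ṁ/(ρA) = 55.28/(1030 · 0.02602) = 2.063 m/s.
Reynolds number Re = ρVD/μ = 1030 · 2.063 · 0.182 / 0.00125 = 3.094e+05.
Re > 4000 → turbulent. Relative roughness ε/D = 3.4e-05/0.182 = 0.000187. Haaland: 1/√f = -1.8 log₁₀[(0.000187/3.7)^1.11 + 6.9/3.094e+05] = -1.8 log₁₀[1.7e-05 + 2.23e-05] = 7.93, so f = 0.0159.
Darcy-Weisbach: ΔP = f(L/D)(ρV²/2) = 0.0159·(41.7/0.182)·(1030·2.063²/2) = 0.0159·229.1·2192 = 7985 Pa.
ΔP = 7985 Pa = 7.99 kPa.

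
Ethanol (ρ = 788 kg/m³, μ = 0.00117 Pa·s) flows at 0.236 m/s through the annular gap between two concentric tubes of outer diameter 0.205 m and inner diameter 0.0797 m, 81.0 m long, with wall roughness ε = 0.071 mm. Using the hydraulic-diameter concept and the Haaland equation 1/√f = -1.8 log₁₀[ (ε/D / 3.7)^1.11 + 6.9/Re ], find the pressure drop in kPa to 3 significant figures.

Hydraulic diameter D_h = 4A/P = D_o - D_i = 0.205 - 0.0797 = 0.1253 m.
Re = ρVD_h/μ = 788·0.236·0.1253/0.00117 = 1.992e+04.
ε/D_h = 7.1e-05/0.1253 = 0.000567; Haaland gives 1/√f = -1.8 log₁₀[5.83e-05+0.000346] = 6.107, so f = 0.02681.
ΔP = f(L/D_h)(ρV²/2) = 0.02681·81/0.1253·21.94 = 380.3 Pa.
ΔP = 0.380 kPa.

ΔP ≈ 0.380 kPa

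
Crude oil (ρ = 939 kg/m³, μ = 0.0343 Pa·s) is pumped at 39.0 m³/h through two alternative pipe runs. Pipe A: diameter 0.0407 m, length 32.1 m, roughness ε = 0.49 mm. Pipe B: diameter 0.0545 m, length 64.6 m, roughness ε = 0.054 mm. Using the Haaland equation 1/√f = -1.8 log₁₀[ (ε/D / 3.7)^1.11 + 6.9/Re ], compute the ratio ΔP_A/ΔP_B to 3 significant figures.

ΔP_A/ΔP_B ≈ 2.75

Pipe A: V = Q/A = 0.01083/0.001301 = 8.327 m/s; Re = 9278; ε/D = 0.012; Haaland → f = 0.04544; ΔP_A = f(L/D)(ρV²/2) = 1.167e+06 Pa.
Pipe B: V = Q/A = 0.01083/0.002333 = 4.644 m/s; Re = 6929; ε/D = 0.000991; Haaland → f = 0.0353; ΔP_B = f(L/D)(ρV²/2) = 4.236e+05 Pa.
ΔP_A/ΔP_B = 1.167e+06/4.236e+05 = 2.75.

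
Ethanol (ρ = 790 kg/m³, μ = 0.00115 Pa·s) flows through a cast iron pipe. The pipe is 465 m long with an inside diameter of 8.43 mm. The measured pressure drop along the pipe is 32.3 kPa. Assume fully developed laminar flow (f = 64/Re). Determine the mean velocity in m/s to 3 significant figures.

V ≈ 0.134 m/s

For laminar flow, f = 64/Re with Re = ρVD/μ, so Darcy-Weisbach reduces to ΔP = 32μLV/D². Solving for V: V = ΔP·D²/(32μL) = 3.23e+04·(0.00843)²/(32·0.00115·465) = 0.1341 m/s.
Check: Re = ρVD/μ = 790·0.1341·0.00843/0.00115 = 776.8 < 2300, so the laminar assumption holds.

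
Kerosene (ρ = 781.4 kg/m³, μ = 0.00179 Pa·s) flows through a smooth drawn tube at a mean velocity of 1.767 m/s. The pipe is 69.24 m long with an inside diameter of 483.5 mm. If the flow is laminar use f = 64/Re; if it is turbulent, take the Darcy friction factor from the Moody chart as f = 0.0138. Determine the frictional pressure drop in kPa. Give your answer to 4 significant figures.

ΔP ≈ 2.411 kPa

Reynolds number Re = ρVD/μ = 781.4 · 1.767 · 0.4835 / 0.00179 = 3.73e+05.
Re > 4000 → turbulent; use the Moody-chart value f = 0.0138.
Darcy-Weisbach: ΔP = f(L/D)(ρV²/2) = 0.0138·(69.24/0.4835)·(781.4·1.767²/2) = 0.0138·143.2·1220 = 2411 Pa.
ΔP = 2411 Pa = 2.411 kPa.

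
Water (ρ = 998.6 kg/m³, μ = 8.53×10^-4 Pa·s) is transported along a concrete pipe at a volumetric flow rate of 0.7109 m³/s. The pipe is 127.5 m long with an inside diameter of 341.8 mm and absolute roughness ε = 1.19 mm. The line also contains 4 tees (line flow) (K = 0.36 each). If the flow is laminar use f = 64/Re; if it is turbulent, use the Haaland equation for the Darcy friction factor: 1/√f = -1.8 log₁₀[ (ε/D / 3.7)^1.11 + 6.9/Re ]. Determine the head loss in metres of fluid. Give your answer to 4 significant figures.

h_f ≈ 35.66 m

Cross-sectional area A = πD²/4 = π(0.3418)²/4 = 0.09176 m²; mean velocity V = Q/A = 0.7109/0.09176 = 7.748 m/s.
Reynolds number Re = ρVD/μ = 998.6 · 7.748 · 0.3418 / 0.000853 = 3.1e+06.
Re > 4000 → turbulent. Relative roughness ε/D = 0.00119/0.3418 = 0.00348. Haaland: 1/√f = -1.8 log₁₀[(0.00348/3.7)^1.11 + 6.9/3.1e+06] = -1.8 log₁₀[0.000437 + 2.23e-06] = 6.043, so f = 0.02739.
Total minor-loss coefficient ΣK = 4·0.36 = 1.44.
ΔP = [f·L/D + ΣK]·(ρV²/2) = [0.02739·127.5/0.3418 + 1.44]·(998.6·7.748²/2) = [10.22 + 1.44]·2.997e+04 = 3.493e+05 Pa.
Head loss h_f = ΔP/(ρg) = 3.493e+05/(998.6·9.81) = 35.66 m.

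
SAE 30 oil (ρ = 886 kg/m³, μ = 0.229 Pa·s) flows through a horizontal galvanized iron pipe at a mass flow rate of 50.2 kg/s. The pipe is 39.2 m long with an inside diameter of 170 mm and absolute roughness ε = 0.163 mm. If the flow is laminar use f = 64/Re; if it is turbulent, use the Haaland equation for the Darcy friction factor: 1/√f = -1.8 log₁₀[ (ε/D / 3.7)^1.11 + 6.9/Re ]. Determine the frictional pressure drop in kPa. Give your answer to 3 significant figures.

ΔP ≈ 24.8 kPa

A = πD²/4 = π(0.17)²/4 = 0.0227 m²; mean velocity V = ṁ/(ρA) = 50.2/(886 · 0.0227) = 2.496 m/s.
Reynolds number Re = ρVD/μ = 886 · 2.496 · 0.17 / 0.229 = 1642.
Re < 2300 → laminar flow, so f = 64/Re = 64/1642 = 0.03898 (the turbulent correlation is not needed).
Darcy-Weisbach: ΔP = f(L/D)(ρV²/2) = 0.03898·(39.2/0.17)·(886·2.496²/2) = 0.03898·230.6·2760 = 2.481e+04 Pa.
ΔP = 2.481e+04 Pa = 24.8 kPa.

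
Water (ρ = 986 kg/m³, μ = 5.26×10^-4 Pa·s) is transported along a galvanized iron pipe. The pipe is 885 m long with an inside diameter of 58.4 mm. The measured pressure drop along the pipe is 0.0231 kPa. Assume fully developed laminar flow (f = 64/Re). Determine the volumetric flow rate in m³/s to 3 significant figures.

Q ≈ 1.42×10^-5 m³/s

For laminar flow, f = 64/Re with Re = ρVD/μ, so Darcy-Weisbach reduces to ΔP = 32μLV/D². Solving for V: V = ΔP·D²/(32μL) = 23.1·(0.0584)²/(32·0.000526·885) = 0.005289 m/s.
Check: Re = ρVD/μ = 986·0.005289·0.0584/0.000526 = 579 < 2300, so the laminar assumption holds.
Q = V·A = 0.005289·(π/4·0.0584²) = 1.417e-05 m³/s = 1.42×10^-5 m³/s.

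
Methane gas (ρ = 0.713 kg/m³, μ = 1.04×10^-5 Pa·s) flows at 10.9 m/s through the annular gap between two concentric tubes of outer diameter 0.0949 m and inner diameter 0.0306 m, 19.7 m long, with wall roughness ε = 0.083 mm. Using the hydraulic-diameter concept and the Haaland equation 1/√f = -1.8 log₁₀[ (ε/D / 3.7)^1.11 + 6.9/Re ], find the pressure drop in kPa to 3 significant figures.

Hydraulic diameter D_h = 4A/P = D_o - D_i = 0.0949 - 0.0306 = 0.0643 m.
Re = ρVD_h/μ = 0.713·10.9·0.0643/1.04e-05 = 4.805e+04.
ε/D_h = 8.3e-05/0.0643 = 0.00129; Haaland gives 1/√f = -1.8 log₁₀[0.000145+0.000144] = 6.371, so f = 0.02464.
ΔP = f(L/D_h)(ρV²/2) = 0.02464·19.7/0.0643·42.36 = 319.8 Pa.
ΔP = 0.320 kPa.

ΔP ≈ 0.320 kPa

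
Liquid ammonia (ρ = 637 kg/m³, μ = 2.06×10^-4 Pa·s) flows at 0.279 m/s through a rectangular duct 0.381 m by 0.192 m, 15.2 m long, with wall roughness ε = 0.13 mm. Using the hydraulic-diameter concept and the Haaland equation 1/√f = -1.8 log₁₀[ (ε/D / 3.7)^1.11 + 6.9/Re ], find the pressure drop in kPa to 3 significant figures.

Hydraulic diameter D_h = 4A/P = 4·(0.381·0.192)/(2·(0.381+0.192)) = 0.2926/1.146 = 0.2553 m.
Re = ρVD_h/μ = 637·0.279·0.2553/0.000206 = 2.203e+05.
ε/D_h = 0.00013/0.2553 = 0.000509; Haaland gives 1/√f = -1.8 log₁₀[5.17e-05+3.13e-05] = 7.345, so f = 0.01854.
ΔP = f(L/D_h)(ρV²/2) = 0.01854·15.2/0.2553·24.79 = 27.36 Pa.
ΔP = 0.0274 kPa.

ΔP ≈ 0.0274 kPa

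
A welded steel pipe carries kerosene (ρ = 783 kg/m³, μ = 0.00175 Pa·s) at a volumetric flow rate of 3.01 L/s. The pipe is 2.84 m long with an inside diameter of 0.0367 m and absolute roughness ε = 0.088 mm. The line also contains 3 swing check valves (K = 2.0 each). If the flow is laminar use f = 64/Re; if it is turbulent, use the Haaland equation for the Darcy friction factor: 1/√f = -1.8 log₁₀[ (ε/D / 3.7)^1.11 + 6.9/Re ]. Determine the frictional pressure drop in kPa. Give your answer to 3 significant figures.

Q = 3.01 L/s = 3.01/1000 = 0.00301 m³/s.
Cross-sectional area A = πD²/4 = π(0.0367)²/4 = 0.001058 m²; mean velocity V = Q/A = 0.00301/0.001058 = 2.845 m/s.
Reynolds number Re = ρVD/μ = 783 · 2.845 · 0.0367 / 0.00175 = 4.672e+04.
Re > 4000 → turbulent. Relative roughness ε/D = 8.8e-05/0.0367 = 0.0024. Haaland: 1/√f = -1.8 log₁₀[(0.0024/3.7)^1.11 + 6.9/4.672e+04] = -1.8 log₁₀[0.000289 + 0.000148] = 6.048, so f = 0.02734.
Total minor-loss coefficient ΣK = 3·2 = 6.
ΔP = [f·L/D + ΣK]·(ρV²/2) = [0.02734·2.84/0.0367 + 6]·(783·2.845²/2) = [2.116 + 6]·3170 = 2.572e+04 Pa.
ΔP = 2.572e+04 Pa = 25.7 kPa.

ΔP ≈ 25.7 kPa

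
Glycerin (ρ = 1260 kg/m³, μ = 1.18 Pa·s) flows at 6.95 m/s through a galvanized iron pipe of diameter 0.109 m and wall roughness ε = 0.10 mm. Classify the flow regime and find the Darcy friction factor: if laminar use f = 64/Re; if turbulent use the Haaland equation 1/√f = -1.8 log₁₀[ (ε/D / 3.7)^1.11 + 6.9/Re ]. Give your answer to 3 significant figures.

f ≈ 0.0791

Re = ρVD/μ = 1260·6.95·0.109/1.18 = 808.9.
Re < 2300 → laminar, so f = 64/Re = 0.07912 (roughness is irrelevant in laminar flow).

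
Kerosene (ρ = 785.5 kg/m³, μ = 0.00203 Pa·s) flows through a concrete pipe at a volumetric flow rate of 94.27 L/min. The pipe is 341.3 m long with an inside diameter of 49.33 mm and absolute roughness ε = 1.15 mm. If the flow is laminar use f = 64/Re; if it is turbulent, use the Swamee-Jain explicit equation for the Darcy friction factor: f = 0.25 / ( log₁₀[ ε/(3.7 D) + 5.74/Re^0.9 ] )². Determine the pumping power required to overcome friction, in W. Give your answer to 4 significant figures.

P ≈ 157.7 W

Q = 94.27 L/min = 94.27/60000 = 0.001571 m³/s.
Cross-sectional area A = πD²/4 = π(0.04933)²/4 = 0.001911 m²; mean velocity V = Q/A = 0.001571/0.001911 = 0.8221 m/s.
Reynolds number Re = ρVD/μ = 785.5 · 0.8221 · 0.04933 / 0.00203 = 1.569e+04.
Re > 4000 → turbulent. Relative roughness ε/D = 0.00115/0.04933 = 0.0233. Swamee-Jain: f = 0.25/(log₁₀[0.0233/3.7 + 5.74/1.569e+04^0.9])² = 0.25/(log₁₀[0.0063 + 0.000961])² = 0.25/(-2.139)² = 0.05464.
Darcy-Weisbach: ΔP = f(L/D)(ρV²/2) = 0.05464·(341.3/0.04933)·(785.5·0.8221²/2) = 0.05464·6919·265.4 = 1.003e+05 Pa.
Pumping power P = QΔP = 0.001571·1.003e+05 = 157.66 W = 157.7 W.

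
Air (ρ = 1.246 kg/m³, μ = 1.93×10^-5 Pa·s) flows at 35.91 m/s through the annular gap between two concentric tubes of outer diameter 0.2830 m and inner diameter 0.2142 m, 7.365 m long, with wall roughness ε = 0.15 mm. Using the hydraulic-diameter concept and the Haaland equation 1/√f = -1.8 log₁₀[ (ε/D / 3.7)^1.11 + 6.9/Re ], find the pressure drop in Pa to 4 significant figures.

ΔP ≈ 2145 Pa

Hydraulic diameter D_h = 4A/P = D_o - D_i = 0.283 - 0.2142 = 0.0688 m.
Re = ρVD_h/μ = 1.246·35.91·0.0688/1.93e-05 = 1.595e+05.
ε/D_h = 0.00015/0.0688 = 0.00218; Haaland gives 1/√f = -1.8 log₁₀[0.00026+4.33e-05] = 6.333, so f = 0.02494.
ΔP = f(L/D_h)(ρV²/2) = 0.02494·7.365/0.0688·803.4 = 2145 Pa.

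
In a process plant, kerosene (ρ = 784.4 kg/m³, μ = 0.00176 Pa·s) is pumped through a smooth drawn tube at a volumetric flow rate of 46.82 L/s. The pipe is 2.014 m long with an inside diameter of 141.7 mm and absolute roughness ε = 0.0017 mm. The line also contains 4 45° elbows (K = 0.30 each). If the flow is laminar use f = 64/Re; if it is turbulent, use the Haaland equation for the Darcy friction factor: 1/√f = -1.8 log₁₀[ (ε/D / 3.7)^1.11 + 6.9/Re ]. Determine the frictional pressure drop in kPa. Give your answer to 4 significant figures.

Q = 46.82 L/s = 46.82/1000 = 0.04682 m³/s.
Cross-sectional area A = πD²/4 = π(0.1417)²/4 = 0.01577 m²; mean velocity V = Q/A = 0.04682/0.01577 = 2.969 m/s.
Reynolds number Re = ρVD/μ = 784.4 · 2.969 · 0.1417 / 0.00176 = 1.875e+05.
Re > 4000 → turbulent. Relative roughness ε/D = 1.7e-06/0.1417 = 1.2e-05. Haaland: 1/√f = -1.8 log₁₀[(1.2e-05/3.7)^1.11 + 6.9/1.875e+05] = -1.8 log₁₀[8.07e-07 + 3.68e-05] = 7.965, so f = 0.01576.
Total minor-loss coefficient ΣK = 4·0.3 = 1.2.
ΔP = [f·L/D + ΣK]·(ρV²/2) = [0.01576·2.014/0.1417 + 1.2]·(784.4·2.969²/2) = [0.2241 + 1.2]·3457 = 4923 Pa.
ΔP = 4923 Pa = 4.923 kPa.

ΔP ≈ 4.923 kPa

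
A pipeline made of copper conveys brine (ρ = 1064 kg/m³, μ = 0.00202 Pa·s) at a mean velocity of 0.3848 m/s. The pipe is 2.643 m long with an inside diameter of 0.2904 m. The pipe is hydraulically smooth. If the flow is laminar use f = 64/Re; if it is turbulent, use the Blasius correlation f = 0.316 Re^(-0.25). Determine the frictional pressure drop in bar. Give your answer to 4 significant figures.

Reynolds number Re = ρVD/μ = 1064 · 0.3848 · 0.2904 / 0.00202 = 5.886e+04.
Re > 4000 → turbulent. Smooth-pipe (Blasius): f = 0.316 Re^(-0.25) = 0.316/(5.886e+04)^0.25 = 0.02029.
Darcy-Weisbach: ΔP = f(L/D)(ρV²/2) = 0.02029·(2.643/0.2904)·(1064·0.3848²/2) = 0.02029·9.101·78.77 = 14.55 Pa.
ΔP = 14.55 Pa = 1.455×10^-4 bar.

ΔP ≈ 1.455×10^-4 bar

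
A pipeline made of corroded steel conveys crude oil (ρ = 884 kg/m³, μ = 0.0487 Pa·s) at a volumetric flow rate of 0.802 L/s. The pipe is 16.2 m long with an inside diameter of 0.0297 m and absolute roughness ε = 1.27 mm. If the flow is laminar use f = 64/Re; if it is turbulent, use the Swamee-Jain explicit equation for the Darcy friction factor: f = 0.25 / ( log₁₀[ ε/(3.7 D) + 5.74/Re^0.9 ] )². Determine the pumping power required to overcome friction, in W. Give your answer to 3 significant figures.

Q = 0.802 L/s = 0.802/1000 = 0.000802 m³/s.
Cross-sectional area A = πD²/4 = π(0.0297)²/4 = 0.0006928 m²; mean velocity V = Q/A = 0.000802/0.0006928 = 1.158 m/s.
Reynolds number Re = ρVD/μ = 884 · 1.158 · 0.0297 / 0.0487 = 624.1.
Re < 2300 → laminar flow, so f = 64/Re = 64/624.1 = 0.1025 (the turbulent correlation is not needed).
Darcy-Weisbach: ΔP = f(L/D)(ρV²/2) = 0.1025·(16.2/0.0297)·(884·1.158²/2) = 0.1025·545.5·592.3 = 3.313e+04 Pa.
Pumping power P = QΔP = 0.000802·3.313e+04 = 26.57 W = 26.6 W.

P ≈ 26.6 W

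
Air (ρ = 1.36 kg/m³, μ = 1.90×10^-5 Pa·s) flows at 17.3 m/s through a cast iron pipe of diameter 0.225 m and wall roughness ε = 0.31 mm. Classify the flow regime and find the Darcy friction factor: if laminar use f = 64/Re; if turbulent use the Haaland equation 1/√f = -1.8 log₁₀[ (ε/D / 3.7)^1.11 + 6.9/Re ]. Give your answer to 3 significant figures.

Re = ρVD/μ = 1.36·17.3·0.225/1.9e-05 = 2.786e+05.
Re > 4000 → turbulent. ε/D = 0.00031/0.225 = 0.00138; Haaland: 1/√f = -1.8 log₁₀[0.000156 + 2.48e-05] = 6.736, so f = 0.02204.

f ≈ 0.0220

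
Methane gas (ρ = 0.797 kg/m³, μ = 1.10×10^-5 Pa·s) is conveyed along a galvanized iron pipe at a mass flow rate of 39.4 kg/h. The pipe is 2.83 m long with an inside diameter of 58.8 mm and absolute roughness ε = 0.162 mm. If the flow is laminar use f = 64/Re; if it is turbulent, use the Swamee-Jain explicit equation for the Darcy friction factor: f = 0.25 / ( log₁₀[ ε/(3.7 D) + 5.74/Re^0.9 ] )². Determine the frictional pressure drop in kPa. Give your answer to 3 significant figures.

ṁ = 39.4 kg/h = 39.4/3600 = 0.01094 kg/s.
A = πD²/4 = π(0.0588)²/4 = 0.002715 m²; mean velocity V = ṁ/(ρA) = 0.01094/(0.797 · 0.002715) = 5.057 m/s.
Reynolds number Re = ρVD/μ = 0.797 · 5.057 · 0.0588 / 1.1e-05 = 2.154e+04.
Re > 4000 → turbulent. Relative roughness ε/D = 0.000162/0.0588 = 0.00276. Swamee-Jain: f = 0.25/(log₁₀[0.00276/3.7 + 5.74/2.154e+04^0.9])² = 0.25/(log₁₀[0.000745 + 0.000723])² = 0.25/(-2.833)² = 0.03114.
Darcy-Weisbach: ΔP = f(L/D)(ρV²/2) = 0.03114·(2.83/0.0588)·(0.797·5.057²/2) = 0.03114·48.13·10.19 = 15.27 Pa.
ΔP = 15.27 Pa = 0.0153 kPa.

ΔP ≈ 0.0153 kPa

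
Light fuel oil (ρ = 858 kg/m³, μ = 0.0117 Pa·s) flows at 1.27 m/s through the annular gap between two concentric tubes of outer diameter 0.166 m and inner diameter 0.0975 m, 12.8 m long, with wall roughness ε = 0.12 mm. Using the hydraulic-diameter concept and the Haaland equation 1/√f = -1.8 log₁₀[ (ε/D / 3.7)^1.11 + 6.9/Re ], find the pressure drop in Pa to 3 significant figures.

Hydraulic diameter D_h = 4A/P = D_o - D_i = 0.166 - 0.0975 = 0.0685 m.
Re = ρVD_h/μ = 858·1.27·0.0685/0.0117 = 6380.
ε/D_h = 0.00012/0.0685 = 0.00175; Haaland gives 1/√f = -1.8 log₁₀[0.000204+0.00108] = 5.204, so f = 0.03693.
ΔP = f(L/D_h)(ρV²/2) = 0.03693·12.8/0.0685·691.9 = 4775 Pa.

ΔP ≈ 4770 Pa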